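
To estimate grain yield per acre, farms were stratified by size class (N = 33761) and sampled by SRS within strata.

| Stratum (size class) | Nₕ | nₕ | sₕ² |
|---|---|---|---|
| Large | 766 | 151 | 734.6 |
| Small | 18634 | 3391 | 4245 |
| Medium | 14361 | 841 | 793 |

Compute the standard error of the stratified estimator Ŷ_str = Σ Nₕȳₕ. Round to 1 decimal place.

23258.2

Var(Ŷ_str) = Σₕ Nₕ²(1 − fₕ)sₕ²/nₕ.
Large: 766²·(1 − 151/766)·734.6/151 = 2.2918061 × 10^6.
Small: 18634²·(1 − 3391/18634)·4245/3391 = 3.5557109 × 10^8.
Medium: 14361²·(1 − 841/14361)·793/841 = 1.8307901 × 10^8.
Sum = 5.4094191 × 10^8.
SE = √(5.4094191 × 10^8) = 23258.2.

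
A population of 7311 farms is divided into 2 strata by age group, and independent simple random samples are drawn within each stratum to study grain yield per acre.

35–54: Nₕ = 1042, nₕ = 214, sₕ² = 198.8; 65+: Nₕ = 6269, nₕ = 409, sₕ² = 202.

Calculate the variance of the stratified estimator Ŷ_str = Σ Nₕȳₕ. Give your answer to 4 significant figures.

1.895 × 10^7

Var(Ŷ_str) = Σₕ Nₕ²(1 − fₕ)sₕ²/nₕ.
35–54: 1042²·(1 − 214/1042)·198.8/214 = 801494.71.
65+: 6269²·(1 − 409/6269)·202/409 = 1.814362 × 10^7.
Sum = 1.8945115 × 10^7.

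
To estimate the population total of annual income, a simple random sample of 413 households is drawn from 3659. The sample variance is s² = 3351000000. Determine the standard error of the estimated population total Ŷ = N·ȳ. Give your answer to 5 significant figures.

Var(Ŷ) = N²·Var(ȳ) = N²·(1 − n/N)·s²/n.
f = 413/3659 = 0.11287237; Var(ȳ) = 0.88712763·3351000000/413 = 7.1979775 × 10^6.
Var(Ŷ) = 3659² · (7.1979775 × 10^6) = 9.6368545 × 10^13.
SE(Ŷ) = √(9.6368545 × 10^13) = 9.8167 × 10^6.

9.8167 × 10^6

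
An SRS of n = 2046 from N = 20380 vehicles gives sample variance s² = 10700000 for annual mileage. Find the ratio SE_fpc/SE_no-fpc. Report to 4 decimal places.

0.9485

f = n/N = 2046/20380 = 0.10039254.
SE_no-fpc = √(s²/n) = 72.316779; SE_fpc = √((1−f)s²/n) = 68.590757.
Ratio = √(1−f) = 0.94847639.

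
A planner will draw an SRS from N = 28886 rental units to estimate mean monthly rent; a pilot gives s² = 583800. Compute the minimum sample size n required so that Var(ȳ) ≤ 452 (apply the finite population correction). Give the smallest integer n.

Without fpc, n₀ = s²/D = 583800/452 = 1291.5929.
With fpc, (1 − n/N)·s²/n ≤ D requires n ≥ n₀/(1 + n₀/N) = 1291.5929/(1 + 1291.5929/28886) = 1236.3131.
Rounding up, n = 1237.

1237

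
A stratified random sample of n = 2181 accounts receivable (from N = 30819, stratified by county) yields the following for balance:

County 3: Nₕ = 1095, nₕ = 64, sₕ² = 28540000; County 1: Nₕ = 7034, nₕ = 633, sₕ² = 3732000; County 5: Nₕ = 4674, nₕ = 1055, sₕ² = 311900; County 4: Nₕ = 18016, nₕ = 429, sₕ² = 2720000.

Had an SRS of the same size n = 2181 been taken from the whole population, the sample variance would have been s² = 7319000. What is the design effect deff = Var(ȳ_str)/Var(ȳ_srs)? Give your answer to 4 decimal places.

0.9396

Var(ȳ_str) = Σ Wₕ²(1−fₕ)sₕ²/nₕ with Wₕ = Nₕ/30819:
  County 3: (1095/30819)²·(1−64/1095)·28540000/64 = 530.04128
  County 1: (7034/30819)²·(1−633/7034)·3732000/633 = 279.48019
  County 5: (4674/30819)²·(1−1055/4674)·311900/1055 = 5.2650575
  County 4: (18016/30819)²·(1−429/18016)·2720000/429 = 2115.0696
  → Var(ȳ_str) = 2929.8561.
Var(ȳ_srs) = (1 − 2181/30819)·7319000/2181 = 3118.3167.
deff = 2929.8561 / 3118.3167 = 0.9396.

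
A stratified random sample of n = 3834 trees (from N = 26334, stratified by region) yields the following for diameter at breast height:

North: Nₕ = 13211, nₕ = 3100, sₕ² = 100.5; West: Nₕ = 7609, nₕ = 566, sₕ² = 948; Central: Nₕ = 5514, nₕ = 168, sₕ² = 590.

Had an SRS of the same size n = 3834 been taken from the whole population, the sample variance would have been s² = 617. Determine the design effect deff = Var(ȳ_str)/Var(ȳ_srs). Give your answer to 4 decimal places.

Var(ȳ_str) = Σ Wₕ²(1−fₕ)sₕ²/nₕ with Wₕ = Nₕ/26334:
  North: (13211/26334)²·(1−3100/13211)·100.5/3100 = 0.0062445408
  West: (7609/26334)²·(1−566/7609)·948/566 = 0.12943255
  Central: (5514/26334)²·(1−168/5514)·590/168 = 0.14928109
  → Var(ȳ_str) = 0.28495818.
Var(ȳ_srs) = (1 − 3834/26334)·617/3834 = 0.13749875.
deff = 0.28495818 / 0.13749875 = 2.0724.

2.0724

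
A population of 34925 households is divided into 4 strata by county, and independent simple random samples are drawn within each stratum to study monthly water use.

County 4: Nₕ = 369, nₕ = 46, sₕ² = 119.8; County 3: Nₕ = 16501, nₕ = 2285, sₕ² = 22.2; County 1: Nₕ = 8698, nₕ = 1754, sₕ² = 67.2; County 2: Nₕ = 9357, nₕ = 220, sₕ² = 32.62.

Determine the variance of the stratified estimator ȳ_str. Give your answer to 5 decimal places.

Var(ȳ_str) = Σₕ Wₕ²(1 − fₕ)sₕ²/nₕ with Wₕ = Nₕ/N, N = 34925.
County 4: Wₕ = 0.01056550; term = 0.01056550²·(1 − 0.12466125)·119.8/46 = 2.5448081 × 10^-4.
County 3: Wₕ = 0.47246958; term = 0.47246958²·(1 − 0.13847646)·22.2/2285 = 0.0018684506.
County 1: Wₕ = 0.24904796; term = 0.24904796²·(1 − 0.20165555)·67.2/1754 = 0.0018971251.
County 2: Wₕ = 0.26791696; term = 0.26791696²·(1 − 0.02351181)·32.62/220 = 0.010392707.
Sum = 0.014412764.

0.01441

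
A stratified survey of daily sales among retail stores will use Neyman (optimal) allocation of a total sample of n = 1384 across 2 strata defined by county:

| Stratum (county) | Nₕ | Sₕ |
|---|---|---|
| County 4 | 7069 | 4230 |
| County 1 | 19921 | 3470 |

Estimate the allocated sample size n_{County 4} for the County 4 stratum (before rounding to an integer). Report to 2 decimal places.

Neyman allocation: nₕ = n·NₕSₕ / Σⱼ NⱼSⱼ.
Σ NⱼSⱼ = 7069·4230 + 19921·3470 = 9.902774 × 10^7.
n_{County 4} = 1384·7069·4230 / (9.902774 × 10^7) = 417.91.

417.91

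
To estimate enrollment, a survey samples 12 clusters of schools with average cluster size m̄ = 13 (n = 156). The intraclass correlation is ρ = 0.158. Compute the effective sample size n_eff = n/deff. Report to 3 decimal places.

53.867

deff = 1 + (13 − 1)·0.158 = 1 + 1.896 = 2.896.
n_eff = 156 / 2.896 = 53.867.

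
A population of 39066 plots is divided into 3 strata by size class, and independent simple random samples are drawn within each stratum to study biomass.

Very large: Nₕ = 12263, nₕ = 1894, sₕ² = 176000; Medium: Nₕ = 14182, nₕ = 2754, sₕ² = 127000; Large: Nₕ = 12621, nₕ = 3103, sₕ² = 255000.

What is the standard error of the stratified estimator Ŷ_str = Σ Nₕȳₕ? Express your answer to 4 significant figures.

170800

Var(Ŷ_str) = Σₕ Nₕ²(1 − fₕ)sₕ²/nₕ.
Very large: 12263²·(1 − 1894/12263)·176000/1894 = 1.1815886 × 10^10.
Medium: 14182²·(1 − 2754/14182)·127000/2754 = 7.4739037 × 10^9.
Large: 12621²·(1 − 3103/12621)·255000/3103 = 9.8718346 × 10^9.
Sum = 2.9161624 × 10^10.
SE = √(2.9161624 × 10^10) = 170800.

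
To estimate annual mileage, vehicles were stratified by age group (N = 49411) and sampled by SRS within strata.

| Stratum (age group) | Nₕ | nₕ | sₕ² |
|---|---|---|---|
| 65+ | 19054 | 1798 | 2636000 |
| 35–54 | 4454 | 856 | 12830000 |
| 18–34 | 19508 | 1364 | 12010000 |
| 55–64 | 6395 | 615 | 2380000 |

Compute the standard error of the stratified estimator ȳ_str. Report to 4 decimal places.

40.3848

Var(ȳ_str) = Σₕ Wₕ²(1 − fₕ)sₕ²/nₕ with Wₕ = Nₕ/N, N = 49411.
65+: Wₕ = 0.38562263; term = 0.38562263²·(1 − 0.09436339)·2636000/1798 = 197.43981.
35–54: Wₕ = 0.09014187; term = 0.09014187²·(1 − 0.19218680)·12830000/856 = 98.382301.
18–34: Wₕ = 0.39481087; term = 0.39481087²·(1 − 0.06992003)·12010000/1364 = 1276.5186.
55–64: Wₕ = 0.12942462; term = 0.12942462²·(1 − 0.09616888)·2380000/615 = 58.589925.
Sum = 1630.9306.
SE = √(1630.9306) = 40.3848.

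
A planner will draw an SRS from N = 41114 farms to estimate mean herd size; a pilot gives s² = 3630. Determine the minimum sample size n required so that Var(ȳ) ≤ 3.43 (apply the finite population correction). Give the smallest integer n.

Without fpc, n₀ = s²/D = 3630/3.43 = 1058.3090.
With fpc, (1 − n/N)·s²/n ≤ D requires n ≥ n₀/(1 + n₀/N) = 1058.3090/(1 + 1058.3090/41114) = 1031.7509.
Rounding up, n = 1032.

1032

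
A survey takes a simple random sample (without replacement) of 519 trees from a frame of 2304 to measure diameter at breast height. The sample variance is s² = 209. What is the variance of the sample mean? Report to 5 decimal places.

0.31199

Under SRS without replacement, Var(ȳ) = (1 − f)·s²/n with f = n/N = 519/2304 = 0.22526042.
Var(ȳ) = (1 − 0.22526042)·209/519 = 0.77473958·0.4026975 = 0.31198569.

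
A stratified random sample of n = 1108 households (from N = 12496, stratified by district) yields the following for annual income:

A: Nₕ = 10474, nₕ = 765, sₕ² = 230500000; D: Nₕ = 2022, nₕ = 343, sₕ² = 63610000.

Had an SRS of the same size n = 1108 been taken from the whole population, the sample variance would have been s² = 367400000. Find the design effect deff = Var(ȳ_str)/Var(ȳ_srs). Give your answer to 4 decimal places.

Var(ȳ_str) = Σ Wₕ²(1−fₕ)sₕ²/nₕ with Wₕ = Nₕ/12496:
  A: (10474/12496)²·(1−765/10474)·230500000/765 = 196225.09
  D: (2022/12496)²·(1−343/2022)·63610000/343 = 4032.0053
  → Var(ȳ_str) = 200257.1.
Var(ȳ_srs) = (1 − 1108/12496)·367400000/1108 = 302187.04.
deff = 200257.1 / 302187.04 = 0.6627.

0.6627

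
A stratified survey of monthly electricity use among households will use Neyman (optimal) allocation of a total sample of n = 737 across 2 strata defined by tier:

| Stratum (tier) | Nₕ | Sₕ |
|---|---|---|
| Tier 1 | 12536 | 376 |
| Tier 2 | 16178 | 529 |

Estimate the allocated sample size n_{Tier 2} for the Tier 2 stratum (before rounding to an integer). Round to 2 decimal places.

Neyman allocation: nₕ = n·NₕSₕ / Σⱼ NⱼSⱼ.
Σ NⱼSⱼ = 12536·376 + 16178·529 = 1.3271698 × 10^7.
n_{Tier 2} = 737·16178·529 / (1.3271698 × 10^7) = 475.25.

475.25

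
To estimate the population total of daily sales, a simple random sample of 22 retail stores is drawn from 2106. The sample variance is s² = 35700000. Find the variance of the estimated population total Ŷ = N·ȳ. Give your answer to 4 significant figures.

Var(Ŷ) = N²·Var(ȳ) = N²·(1 − n/N)·s²/n.
f = 22/2106 = 0.01044634; Var(ȳ) = 0.98955366·35700000/22 = 1.6057757 × 10^6.
Var(Ŷ) = 2106² · (1.6057757 × 10^6) = 7.1219942 × 10^12.

7.122 × 10^12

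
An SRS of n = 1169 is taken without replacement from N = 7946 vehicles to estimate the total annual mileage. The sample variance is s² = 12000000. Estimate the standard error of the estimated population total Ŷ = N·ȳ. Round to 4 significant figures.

743500

Var(Ŷ) = N²·Var(ȳ) = N²·(1 − n/N)·s²/n.
f = 1169/7946 = 0.14711805; Var(ȳ) = 0.85288195·12000000/1169 = 8754.9901.
Var(Ŷ) = 7946² · 8754.9901 = 5.5278058 × 10^11.
SE(Ŷ) = √(5.5278058 × 10^11) = 743500.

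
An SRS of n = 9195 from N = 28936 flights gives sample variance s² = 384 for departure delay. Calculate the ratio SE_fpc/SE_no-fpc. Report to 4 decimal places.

f = n/N = 9195/28936 = 0.31777025.
SE_no-fpc = √(s²/n) = 0.20435711; SE_fpc = √((1−f)s²/n) = 0.16879325.
Ratio = √(1−f) = 0.82597200.

0.8260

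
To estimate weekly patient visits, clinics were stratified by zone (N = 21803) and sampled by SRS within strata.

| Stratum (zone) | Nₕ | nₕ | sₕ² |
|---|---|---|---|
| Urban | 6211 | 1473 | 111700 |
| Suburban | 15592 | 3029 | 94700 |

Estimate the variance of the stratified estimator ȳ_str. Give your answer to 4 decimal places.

17.5772

Var(ȳ_str) = Σₕ Wₕ²(1 − fₕ)sₕ²/nₕ with Wₕ = Nₕ/N, N = 21803.
Urban: Wₕ = 0.28486905; term = 0.28486905²·(1 − 0.23715988)·111700/1473 = 4.6943396.
Suburban: Wₕ = 0.71513095; term = 0.71513095²·(1 − 0.19426629)·94700/3029 = 12.882892.
Sum = 17.577232.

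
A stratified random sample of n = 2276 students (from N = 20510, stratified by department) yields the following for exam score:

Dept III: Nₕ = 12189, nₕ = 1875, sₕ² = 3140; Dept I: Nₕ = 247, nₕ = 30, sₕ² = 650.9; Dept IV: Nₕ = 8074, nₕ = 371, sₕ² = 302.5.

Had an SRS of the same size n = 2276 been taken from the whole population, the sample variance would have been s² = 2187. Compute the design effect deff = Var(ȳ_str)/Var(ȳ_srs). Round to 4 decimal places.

0.7302

Var(ȳ_str) = Σ Wₕ²(1−fₕ)sₕ²/nₕ with Wₕ = Nₕ/20510:
  Dept III: (12189/20510)²·(1−1875/12189)·3140/1875 = 0.50048638
  Dept I: (247/20510)²·(1−30/247)·650.9/30 = 0.0027645114
  Dept IV: (8074/20510)²·(1−371/8074)·302.5/371 = 0.12055044
  → Var(ȳ_str) = 0.62380133.
Var(ȳ_srs) = (1 − 2276/20510)·2187/2276 = 0.8542654.
deff = 0.62380133 / 0.8542654 = 0.7302.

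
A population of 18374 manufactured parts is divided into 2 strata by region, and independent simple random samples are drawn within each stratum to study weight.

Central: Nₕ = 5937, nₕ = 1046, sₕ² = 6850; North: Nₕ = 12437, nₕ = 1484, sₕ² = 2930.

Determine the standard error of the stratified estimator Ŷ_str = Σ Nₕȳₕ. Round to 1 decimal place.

21427.1

Var(Ŷ_str) = Σₕ Nₕ²(1 − fₕ)sₕ²/nₕ.
Central: 5937²·(1 − 1046/5937)·6850/1046 = 1.9016194 × 10^8.
North: 12437²·(1 − 1484/12437)·2930/1484 = 2.6895675 × 10^8.
Sum = 4.5911869 × 10^8.
SE = √(4.5911869 × 10^8) = 21427.1.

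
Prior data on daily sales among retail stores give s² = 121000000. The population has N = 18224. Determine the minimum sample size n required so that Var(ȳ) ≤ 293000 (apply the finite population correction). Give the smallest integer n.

Without fpc, n₀ = s²/D = 121000000/293000 = 412.9693.
With fpc, (1 − n/N)·s²/n ≤ D requires n ≥ n₀/(1 + n₀/N) = 412.9693/(1 + 412.9693/18224) = 403.8185.
Rounding up, n = 404.

404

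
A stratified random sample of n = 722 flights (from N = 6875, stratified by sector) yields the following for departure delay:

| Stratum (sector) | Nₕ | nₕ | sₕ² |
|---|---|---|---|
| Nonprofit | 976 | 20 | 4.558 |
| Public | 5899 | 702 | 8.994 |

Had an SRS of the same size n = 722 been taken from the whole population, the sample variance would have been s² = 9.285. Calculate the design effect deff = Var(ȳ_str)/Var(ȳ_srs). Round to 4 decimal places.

Var(ȳ_str) = Σ Wₕ²(1−fₕ)sₕ²/nₕ with Wₕ = Nₕ/6875:
  Nonprofit: (976/6875)²·(1−20/976)·4.558/20 = 0.004498903
  Public: (5899/6875)²·(1−702/5899)·8.994/702 = 0.0083100087
  → Var(ȳ_str) = 0.012808912.
Var(ȳ_srs) = (1 − 722/6875)·9.285/722 = 0.011509565.
deff = 0.012808912 / 0.011509565 = 1.1129.

1.1129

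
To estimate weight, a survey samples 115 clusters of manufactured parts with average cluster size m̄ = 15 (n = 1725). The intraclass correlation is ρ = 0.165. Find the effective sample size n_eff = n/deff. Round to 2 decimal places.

deff = 1 + (15 − 1)·0.165 = 1 + 2.31 = 3.31.
n_eff = 1725 / 3.31 = 521.15.

521.15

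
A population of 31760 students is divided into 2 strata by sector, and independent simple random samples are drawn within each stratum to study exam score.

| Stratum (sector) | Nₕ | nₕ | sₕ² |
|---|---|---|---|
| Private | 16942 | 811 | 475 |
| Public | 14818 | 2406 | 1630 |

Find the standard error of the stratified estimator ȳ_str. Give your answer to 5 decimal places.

0.53124

Var(ȳ_str) = Σₕ Wₕ²(1 − fₕ)sₕ²/nₕ with Wₕ = Nₕ/N, N = 31760.
Private: Wₕ = 0.53343829; term = 0.53343829²·(1 − 0.04786920)·475/811 = 0.15868568.
Public: Wₕ = 0.46656171; term = 0.46656171²·(1 − 0.16237009)·1630/2406 = 0.12352713.
Sum = 0.28221281.
SE = √(0.28221281) = 0.53124.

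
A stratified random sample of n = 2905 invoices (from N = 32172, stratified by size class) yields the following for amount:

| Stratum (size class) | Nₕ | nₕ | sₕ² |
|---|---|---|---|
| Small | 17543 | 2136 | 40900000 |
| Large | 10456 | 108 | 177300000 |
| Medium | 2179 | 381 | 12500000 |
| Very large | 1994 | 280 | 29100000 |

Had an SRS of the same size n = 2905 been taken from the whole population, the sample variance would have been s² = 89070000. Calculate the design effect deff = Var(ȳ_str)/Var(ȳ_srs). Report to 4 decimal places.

6.3487

Var(ȳ_str) = Σ Wₕ²(1−fₕ)sₕ²/nₕ with Wₕ = Nₕ/32172:
  Small: (17543/32172)²·(1−2136/17543)·40900000/2136 = 5000.2059
  Large: (10456/32172)²·(1−108/10456)·177300000/108 = 171613.27
  Medium: (2179/32172)²·(1−381/2179)·12500000/381 = 124.18691
  Very large: (1994/32172)²·(1−280/1994)·29100000/280 = 343.17434
  → Var(ȳ_str) = 177080.84.
Var(ȳ_srs) = (1 − 2905/32172)·89070000/2905 = 27892.373.
deff = 177080.84 / 27892.373 = 6.3487.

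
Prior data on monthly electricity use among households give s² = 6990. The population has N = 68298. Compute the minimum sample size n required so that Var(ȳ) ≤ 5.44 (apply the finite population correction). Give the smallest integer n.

1262

Without fpc, n₀ = s²/D = 6990/5.44 = 1284.9265.
With fpc, (1 − n/N)·s²/n ≤ D requires n ≥ n₀/(1 + n₀/N) = 1284.9265/(1 + 1284.9265/68298) = 1261.1989.
Rounding up, n = 1262.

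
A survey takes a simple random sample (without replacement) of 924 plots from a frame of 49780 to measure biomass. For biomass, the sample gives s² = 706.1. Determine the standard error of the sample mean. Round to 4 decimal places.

0.8660

Under SRS without replacement, Var(ȳ) = (1 − f)·s²/n with f = n/N = 924/49780 = 0.01856167.
Var(ȳ) = (1 − 0.01856167)·706.1/924 = 0.98143833·0.76417749 = 0.74999308.
SE(ȳ) = √(0.74999308) = 0.8660.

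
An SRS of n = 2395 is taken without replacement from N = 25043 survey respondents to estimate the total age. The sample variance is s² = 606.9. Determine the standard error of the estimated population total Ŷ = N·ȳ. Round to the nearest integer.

11988

Var(Ŷ) = N²·Var(ȳ) = N²·(1 − n/N)·s²/n.
f = 2395/25043 = 0.09563551; Var(ȳ) = 0.90436449·606.9/2395 = 0.22916861.
Var(Ŷ) = 25043² · 0.22916861 = 1.4372352 × 10^8.
SE(Ŷ) = √(1.4372352 × 10^8) = 11988.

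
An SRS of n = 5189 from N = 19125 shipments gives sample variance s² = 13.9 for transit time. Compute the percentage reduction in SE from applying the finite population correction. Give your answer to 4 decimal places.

f = n/N = 5189/19125 = 0.27132026.
SE_no-fpc = √(s²/n) = 0.051756579; SE_fpc = √((1−f)s²/n) = 0.044180834.
Ratio = √(1−f) = 0.85362740. Reduction = 100·(1 − 0.85362740) = 14.6373%.

14.6373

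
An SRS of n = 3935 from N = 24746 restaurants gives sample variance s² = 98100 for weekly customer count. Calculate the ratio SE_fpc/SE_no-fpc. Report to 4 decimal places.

0.9171

f = n/N = 3935/24746 = 0.15901560.
SE_no-fpc = √(s²/n) = 4.9930065; SE_fpc = √((1−f)s²/n) = 4.5788467.
Ratio = √(1−f) = 0.91705202.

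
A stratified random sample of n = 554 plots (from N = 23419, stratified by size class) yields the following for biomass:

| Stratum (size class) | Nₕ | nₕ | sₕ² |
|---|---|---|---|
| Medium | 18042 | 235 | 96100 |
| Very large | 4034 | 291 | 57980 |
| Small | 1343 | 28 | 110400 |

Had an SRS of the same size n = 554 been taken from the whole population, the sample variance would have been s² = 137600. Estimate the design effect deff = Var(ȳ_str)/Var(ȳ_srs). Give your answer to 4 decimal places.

1.0628

Var(ȳ_str) = Σ Wₕ²(1−fₕ)sₕ²/nₕ with Wₕ = Nₕ/23419:
  Medium: (18042/23419)²·(1−235/18042)·96100/235 = 239.54895
  Very large: (4034/23419)²·(1−291/4034)·57980/291 = 5.4853488
  Small: (1343/23419)²·(1−28/1343)·110400/28 = 12.696269
  → Var(ȳ_str) = 257.73057.
Var(ȳ_srs) = (1 − 554/23419)·137600/554 = 242.49988.
deff = 257.73057 / 242.49988 = 1.0628.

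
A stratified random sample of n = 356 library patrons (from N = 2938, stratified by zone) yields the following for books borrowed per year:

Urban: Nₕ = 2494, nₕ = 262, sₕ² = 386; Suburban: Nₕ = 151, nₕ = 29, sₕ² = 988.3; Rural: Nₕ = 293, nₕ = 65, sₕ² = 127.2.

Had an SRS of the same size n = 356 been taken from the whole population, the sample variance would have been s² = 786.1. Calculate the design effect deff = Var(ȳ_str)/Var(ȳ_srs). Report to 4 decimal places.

0.5349

Var(ȳ_str) = Σ Wₕ²(1−fₕ)sₕ²/nₕ with Wₕ = Nₕ/2938:
  Urban: (2494/2938)²·(1−262/2494)·386/262 = 0.95010821
  Suburban: (151/2938)²·(1−29/151)·988.3/29 = 0.072731743
  Rural: (293/2938)²·(1−65/293)·127.2/65 = 0.015145117
  → Var(ȳ_str) = 1.0379851.
Var(ȳ_srs) = (1 − 356/2938)·786.1/356 = 1.9405831.
deff = 1.0379851 / 1.9405831 = 0.5349.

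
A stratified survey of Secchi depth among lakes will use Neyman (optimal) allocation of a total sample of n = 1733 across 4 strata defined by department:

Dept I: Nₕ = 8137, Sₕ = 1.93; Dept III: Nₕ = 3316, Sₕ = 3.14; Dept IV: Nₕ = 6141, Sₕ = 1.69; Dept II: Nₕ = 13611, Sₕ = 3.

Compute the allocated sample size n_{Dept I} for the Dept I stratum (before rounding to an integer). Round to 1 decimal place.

Neyman allocation: nₕ = n·NₕSₕ / Σⱼ NⱼSⱼ.
Σ NⱼSⱼ = 8137·1.93 + 3316·3.14 + 6141·1.69 + 13611·3 = 77327.94.
n_{Dept I} = 1733·8137·1.93 / 77327.94 = 352.0.

352.0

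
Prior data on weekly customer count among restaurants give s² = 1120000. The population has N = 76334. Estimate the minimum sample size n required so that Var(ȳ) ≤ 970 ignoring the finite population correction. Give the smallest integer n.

1155

Without fpc, n₀ = s²/D = 1120000/970 = 1154.6392.
Rounding up, n = 1155.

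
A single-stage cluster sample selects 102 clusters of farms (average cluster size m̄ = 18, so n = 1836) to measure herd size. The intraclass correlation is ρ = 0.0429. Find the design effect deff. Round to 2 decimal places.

1.73

deff = 1 + (18 − 1)·0.0429 = 1 + 0.7293 = 1.7293.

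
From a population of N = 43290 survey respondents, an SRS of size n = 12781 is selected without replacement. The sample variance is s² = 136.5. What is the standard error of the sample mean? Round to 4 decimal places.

0.0868

Under SRS without replacement, Var(ȳ) = (1 − f)·s²/n with f = n/N = 12781/43290 = 0.29524140.
Var(ȳ) = (1 − 0.29524140)·136.5/12781 = 0.70475860·0.010679915 = 0.0075267623.
SE(ȳ) = √(0.0075267623) = 0.0868.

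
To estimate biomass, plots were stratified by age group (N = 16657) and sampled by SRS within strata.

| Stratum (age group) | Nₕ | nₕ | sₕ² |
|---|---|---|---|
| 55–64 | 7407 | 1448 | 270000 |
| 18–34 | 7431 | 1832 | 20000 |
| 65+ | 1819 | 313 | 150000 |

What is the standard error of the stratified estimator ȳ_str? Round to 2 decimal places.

6.00

Var(ȳ_str) = Σₕ Wₕ²(1 − fₕ)sₕ²/nₕ with Wₕ = Nₕ/N, N = 16657.
55–64: Wₕ = 0.44467791; term = 0.44467791²·(1 − 0.19549075)·270000/1448 = 29.663156.
18–34: Wₕ = 0.44611875; term = 0.44611875²·(1 − 0.24653479)·20000/1832 = 1.6370754.
65+: Wₕ = 0.10920334; term = 0.10920334²·(1 − 0.17207257)·150000/313 = 4.7316327.
Sum = 36.031864.
SE = √(36.031864) = 6.00.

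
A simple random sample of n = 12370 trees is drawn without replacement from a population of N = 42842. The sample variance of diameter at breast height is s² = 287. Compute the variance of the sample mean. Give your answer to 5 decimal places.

0.01650

Under SRS without replacement, Var(ȳ) = (1 − f)·s²/n with f = n/N = 12370/42842 = 0.28873535.
Var(ȳ) = (1 − 0.28873535)·287/12370 = 0.71126465·0.023201293 = 0.01650226.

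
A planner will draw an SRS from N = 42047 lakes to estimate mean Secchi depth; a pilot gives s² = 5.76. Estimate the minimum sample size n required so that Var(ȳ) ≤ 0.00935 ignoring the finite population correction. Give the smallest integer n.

617

Without fpc, n₀ = s²/D = 5.76/0.00935 = 616.0428.
Rounding up, n = 617.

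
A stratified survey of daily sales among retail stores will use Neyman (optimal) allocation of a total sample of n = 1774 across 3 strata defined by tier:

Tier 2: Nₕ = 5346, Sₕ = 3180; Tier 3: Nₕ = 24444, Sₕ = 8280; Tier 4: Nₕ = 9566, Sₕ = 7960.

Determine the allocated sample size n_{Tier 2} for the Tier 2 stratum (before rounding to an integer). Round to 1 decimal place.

Neyman allocation: nₕ = n·NₕSₕ / Σⱼ NⱼSⱼ.
Σ NⱼSⱼ = 5346·3180 + 24444·8280 + 9566·7960 = 2.9554196 × 10^8.
n_{Tier 2} = 1774·5346·3180 / (2.9554196 × 10^8) = 102.0.

102.0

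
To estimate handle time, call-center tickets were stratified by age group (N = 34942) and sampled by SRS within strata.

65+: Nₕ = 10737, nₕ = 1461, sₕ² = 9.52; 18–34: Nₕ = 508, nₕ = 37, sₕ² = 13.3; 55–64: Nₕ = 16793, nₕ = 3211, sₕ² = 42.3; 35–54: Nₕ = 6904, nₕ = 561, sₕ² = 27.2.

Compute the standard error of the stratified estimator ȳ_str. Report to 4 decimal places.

0.0693

Var(ȳ_str) = Σₕ Wₕ²(1 − fₕ)sₕ²/nₕ with Wₕ = Nₕ/N, N = 34942.
65+: Wₕ = 0.30728064; term = 0.30728064²·(1 − 0.13607153)·9.52/1461 = 5.3153872 × 10^-4.
18–34: Wₕ = 0.01453838; term = 0.01453838²·(1 − 0.07283465)·13.3/37 = 7.044319 × 10^-5.
55–64: Wₕ = 0.48059642; term = 0.48059642²·(1 − 0.19121062)·42.3/3211 = 0.0024609147.
35–54: Wₕ = 0.19758457; term = 0.19758457²·(1 − 0.08125724)·27.2/561 = 0.0017390258.
Sum = 0.0048019224.
SE = √(0.0048019224) = 0.0693.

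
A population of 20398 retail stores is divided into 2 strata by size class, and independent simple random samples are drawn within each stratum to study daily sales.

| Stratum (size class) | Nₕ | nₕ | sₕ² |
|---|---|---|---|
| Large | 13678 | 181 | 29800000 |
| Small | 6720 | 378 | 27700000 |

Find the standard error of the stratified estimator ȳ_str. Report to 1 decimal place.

Var(ȳ_str) = Σₕ Wₕ²(1 − fₕ)sₕ²/nₕ with Wₕ = Nₕ/N, N = 20398.
Large: Wₕ = 0.67055594; term = 0.67055594²·(1 − 0.01323293)·29800000/181 = 73050.36.
Small: Wₕ = 0.32944406; term = 0.32944406²·(1 − 0.05625000)·27700000/378 = 7505.9956.
Sum = 80556.356.
SE = √(80556.356) = 283.8.

283.8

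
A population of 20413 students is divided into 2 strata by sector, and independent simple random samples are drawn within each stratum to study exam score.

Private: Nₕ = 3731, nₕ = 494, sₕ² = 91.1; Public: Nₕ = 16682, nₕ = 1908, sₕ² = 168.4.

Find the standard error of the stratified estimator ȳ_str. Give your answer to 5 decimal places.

Var(ȳ_str) = Σₕ Wₕ²(1 − fₕ)sₕ²/nₕ with Wₕ = Nₕ/N, N = 20413.
Private: Wₕ = 0.18277568; term = 0.18277568²·(1 − 0.13240418)·91.1/494 = 0.0053449753.
Public: Wₕ = 0.81722432; term = 0.81722432²·(1 − 0.11437478)·168.4/1908 = 0.052203096.
Sum = 0.057548071.
SE = √(0.057548071) = 0.23989.

0.23989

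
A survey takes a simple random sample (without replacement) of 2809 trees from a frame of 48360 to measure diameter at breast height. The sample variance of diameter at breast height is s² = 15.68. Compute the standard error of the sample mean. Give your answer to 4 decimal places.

0.0725

Under SRS without replacement, Var(ȳ) = (1 − f)·s²/n with f = n/N = 2809/48360 = 0.05808519.
Var(ȳ) = (1 − 0.05808519)·15.68/2809 = 0.94191481·0.0055820577 = 0.0052578228.
SE(ȳ) = √(0.0052578228) = 0.0725.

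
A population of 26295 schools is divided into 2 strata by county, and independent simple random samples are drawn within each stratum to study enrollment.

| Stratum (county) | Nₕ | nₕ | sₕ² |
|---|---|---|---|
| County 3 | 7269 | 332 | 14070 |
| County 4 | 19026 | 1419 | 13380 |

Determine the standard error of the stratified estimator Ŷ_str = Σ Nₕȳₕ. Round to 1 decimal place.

72771.4

Var(Ŷ_str) = Σₕ Nₕ²(1 − fₕ)sₕ²/nₕ.
County 3: 7269²·(1 − 332/7269)·14070/332 = 2.1369894 × 10^9.
County 4: 19026²·(1 − 1419/19026)·13380/1419 = 3.1586869 × 10^9.
Sum = 5.2956763 × 10^9.
SE = √(5.2956763 × 10^9) = 72771.4.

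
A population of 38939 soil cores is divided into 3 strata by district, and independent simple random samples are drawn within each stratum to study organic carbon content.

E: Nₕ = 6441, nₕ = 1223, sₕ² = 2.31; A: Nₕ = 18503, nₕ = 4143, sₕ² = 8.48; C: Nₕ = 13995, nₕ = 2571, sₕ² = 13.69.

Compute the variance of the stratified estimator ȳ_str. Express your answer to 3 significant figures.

Var(ȳ_str) = Σₕ Wₕ²(1 − fₕ)sₕ²/nₕ with Wₕ = Nₕ/N, N = 38939.
E: Wₕ = 0.16541257; term = 0.16541257²·(1 − 0.18987735)·2.31/1223 = 4.1867141 × 10^-5.
A: Wₕ = 0.47517913; term = 0.47517913²·(1 − 0.22390964)·8.48/4143 = 3.5868063 × 10^-4.
C: Wₕ = 0.35940831; term = 0.35940831²·(1 − 0.18370847)·13.69/2571 = 5.6146525 × 10^-4.
Sum = 9.6201302 × 10^-4.

9.62 × 10^-4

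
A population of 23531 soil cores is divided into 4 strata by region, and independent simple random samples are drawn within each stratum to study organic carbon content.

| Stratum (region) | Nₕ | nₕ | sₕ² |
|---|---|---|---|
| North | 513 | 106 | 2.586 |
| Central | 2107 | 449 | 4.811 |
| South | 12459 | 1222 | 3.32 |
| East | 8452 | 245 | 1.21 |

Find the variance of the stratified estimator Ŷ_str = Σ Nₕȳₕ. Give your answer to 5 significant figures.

765470

Var(Ŷ_str) = Σₕ Nₕ²(1 − fₕ)sₕ²/nₕ.
North: 513²·(1 − 106/513)·2.586/106 = 5093.7125.
Central: 2107²·(1 − 449/2107)·4.811/449 = 37431.573.
South: 12459²·(1 − 1222/12459)·3.32/1222 = 380364.91.
East: 8452²·(1 − 245/8452)·1.21/245 = 342580.95.
Sum = 765471.15.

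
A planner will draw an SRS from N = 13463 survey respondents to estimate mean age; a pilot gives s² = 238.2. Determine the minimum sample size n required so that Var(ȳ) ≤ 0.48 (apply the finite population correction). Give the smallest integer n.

479

Without fpc, n₀ = s²/D = 238.2/0.48 = 496.2500.
With fpc, (1 − n/N)·s²/n ≤ D requires n ≥ n₀/(1 + n₀/N) = 496.2500/(1 + 496.2500/13463) = 478.6084.
Rounding up, n = 479.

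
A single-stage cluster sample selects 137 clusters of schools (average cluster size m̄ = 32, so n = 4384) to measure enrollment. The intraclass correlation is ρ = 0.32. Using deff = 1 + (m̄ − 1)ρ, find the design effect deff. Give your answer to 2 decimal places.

10.92

deff = 1 + (32 − 1)·0.32 = 1 + 9.92 = 10.92.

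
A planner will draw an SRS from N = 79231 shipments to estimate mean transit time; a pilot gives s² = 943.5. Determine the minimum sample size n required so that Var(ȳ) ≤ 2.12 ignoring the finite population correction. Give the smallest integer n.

446

Without fpc, n₀ = s²/D = 943.5/2.12 = 445.0472.
Rounding up, n = 446.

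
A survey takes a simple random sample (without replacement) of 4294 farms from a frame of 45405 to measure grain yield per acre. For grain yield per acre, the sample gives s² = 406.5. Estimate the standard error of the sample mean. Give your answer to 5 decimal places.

Under SRS without replacement, Var(ȳ) = (1 − f)·s²/n with f = n/N = 4294/45405 = 0.09457108.
Var(ȳ) = (1 − 0.09457108)·406.5/4294 = 0.90542892·0.094666977 = 0.085714219.
SE(ȳ) = √(0.085714219) = 0.29277.

0.29277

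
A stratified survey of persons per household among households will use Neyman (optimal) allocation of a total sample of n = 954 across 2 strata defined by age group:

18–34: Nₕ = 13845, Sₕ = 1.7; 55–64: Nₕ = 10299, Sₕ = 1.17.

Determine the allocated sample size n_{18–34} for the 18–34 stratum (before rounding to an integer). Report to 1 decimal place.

Neyman allocation: nₕ = n·NₕSₕ / Σⱼ NⱼSⱼ.
Σ NⱼSⱼ = 13845·1.7 + 10299·1.17 = 35586.33.
n_{18–34} = 954·13845·1.7 / 35586.33 = 631.0.

631.0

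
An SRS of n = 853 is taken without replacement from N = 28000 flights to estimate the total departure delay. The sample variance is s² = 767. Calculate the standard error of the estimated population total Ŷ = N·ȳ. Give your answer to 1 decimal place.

26143.5

Var(Ŷ) = N²·Var(ȳ) = N²·(1 − n/N)·s²/n.
f = 853/28000 = 0.03046429; Var(ȳ) = 0.96953571·767/853 = 0.87178651.
Var(Ŷ) = 28000² · 0.87178651 = 6.8348062 × 10^8.
SE(Ŷ) = √(6.8348062 × 10^8) = 26143.5.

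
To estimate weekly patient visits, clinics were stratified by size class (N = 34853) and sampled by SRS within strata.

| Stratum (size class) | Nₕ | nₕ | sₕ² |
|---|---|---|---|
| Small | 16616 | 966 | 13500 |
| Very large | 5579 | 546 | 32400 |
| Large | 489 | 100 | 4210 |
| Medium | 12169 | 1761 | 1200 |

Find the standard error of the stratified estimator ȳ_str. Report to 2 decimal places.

Var(ȳ_str) = Σₕ Wₕ²(1 − fₕ)sₕ²/nₕ with Wₕ = Nₕ/N, N = 34853.
Small: Wₕ = 0.47674519; term = 0.47674519²·(1 − 0.05813674)·13500/966 = 2.9916938.
Very large: Wₕ = 0.16007230; term = 0.16007230²·(1 − 0.09786700)·32400/546 = 1.371688.
Large: Wₕ = 0.01403036; term = 0.01403036²·(1 − 0.20449898)·4210/100 = 0.0065926531.
Medium: Wₕ = 0.34915215; term = 0.34915215²·(1 − 0.14471197)·1200/1761 = 0.071049943.
Sum = 4.4410244.
SE = √(4.4410244) = 2.11.

2.11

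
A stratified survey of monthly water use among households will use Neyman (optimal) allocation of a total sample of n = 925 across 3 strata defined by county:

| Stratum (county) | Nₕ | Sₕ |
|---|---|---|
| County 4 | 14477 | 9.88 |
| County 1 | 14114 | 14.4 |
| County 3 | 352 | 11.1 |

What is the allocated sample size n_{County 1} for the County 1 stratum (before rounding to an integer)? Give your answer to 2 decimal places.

536.86

Neyman allocation: nₕ = n·NₕSₕ / Σⱼ NⱼSⱼ.
Σ NⱼSⱼ = 14477·9.88 + 14114·14.4 + 352·11.1 = 350181.56.
n_{County 1} = 925·14114·14.4 / 350181.56 = 536.86.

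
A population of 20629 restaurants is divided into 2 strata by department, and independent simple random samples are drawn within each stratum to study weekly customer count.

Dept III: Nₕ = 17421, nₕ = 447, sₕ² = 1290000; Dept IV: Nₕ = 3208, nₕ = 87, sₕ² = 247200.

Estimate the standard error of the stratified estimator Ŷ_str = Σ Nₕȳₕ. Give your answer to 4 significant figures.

939100

Var(Ŷ_str) = Σₕ Nₕ²(1 − fₕ)sₕ²/nₕ.
Dept III: 17421²·(1 − 447/17421)·1290000/447 = 8.5337412 × 10^11.
Dept IV: 3208²·(1 − 87/3208)·247200/87 = 2.8448367 × 10^10.
Sum = 8.8182249 × 10^11.
SE = √(8.8182249 × 10^11) = 939100.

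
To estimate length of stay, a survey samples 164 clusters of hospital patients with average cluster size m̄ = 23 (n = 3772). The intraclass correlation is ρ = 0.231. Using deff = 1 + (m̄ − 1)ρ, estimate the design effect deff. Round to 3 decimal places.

deff = 1 + (23 − 1)·0.231 = 1 + 5.082 = 6.082.

6.082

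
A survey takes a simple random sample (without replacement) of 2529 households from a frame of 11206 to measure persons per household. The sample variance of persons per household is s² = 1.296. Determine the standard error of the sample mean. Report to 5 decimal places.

0.01992

Under SRS without replacement, Var(ȳ) = (1 − f)·s²/n with f = n/N = 2529/11206 = 0.22568267.
Var(ȳ) = (1 − 0.22568267)·1.296/2529 = 0.77431733·5.1245552 × 10^-4 = 3.9680319 × 10^-4.
SE(ȳ) = √(3.9680319 × 10^-4) = 0.01992.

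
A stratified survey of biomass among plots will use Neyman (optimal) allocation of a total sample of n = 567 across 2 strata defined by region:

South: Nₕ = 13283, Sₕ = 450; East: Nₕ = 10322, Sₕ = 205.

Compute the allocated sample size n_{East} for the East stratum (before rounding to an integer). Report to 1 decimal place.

Neyman allocation: nₕ = n·NₕSₕ / Σⱼ NⱼSⱼ.
Σ NⱼSⱼ = 13283·450 + 10322·205 = 8.09336 × 10^6.
n_{East} = 567·10322·205 / (8.09336 × 10^6) = 148.2.

148.2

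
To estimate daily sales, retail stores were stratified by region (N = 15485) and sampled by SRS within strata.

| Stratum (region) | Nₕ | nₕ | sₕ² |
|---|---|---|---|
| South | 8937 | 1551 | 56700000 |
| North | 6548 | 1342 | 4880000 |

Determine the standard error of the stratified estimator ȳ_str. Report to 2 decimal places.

Var(ȳ_str) = Σₕ Wₕ²(1 − fₕ)sₕ²/nₕ with Wₕ = Nₕ/N, N = 15485.
South: Wₕ = 0.57713917; term = 0.57713917²·(1 − 0.17354817)·56700000/1551 = 10063.52.
North: Wₕ = 0.42286083; term = 0.42286083²·(1 − 0.20494808)·4880000/1342 = 516.96093.
Sum = 10580.481.
SE = √(10580.481) = 102.86.

102.86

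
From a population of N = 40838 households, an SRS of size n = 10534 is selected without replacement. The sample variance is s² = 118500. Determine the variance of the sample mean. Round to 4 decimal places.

Under SRS without replacement, Var(ȳ) = (1 − f)·s²/n with f = n/N = 10534/40838 = 0.25794603.
Var(ȳ) = (1 − 0.25794603)·118500/10534 = 0.74205397·11.249288 = 8.3475788.

8.3476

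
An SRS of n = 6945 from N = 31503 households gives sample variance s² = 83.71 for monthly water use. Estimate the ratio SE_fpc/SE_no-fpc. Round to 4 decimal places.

f = n/N = 6945/31503 = 0.22045519.
SE_no-fpc = √(s²/n) = 0.10978741; SE_fpc = √((1−f)s²/n) = 0.09693332.
Ratio = √(1−f) = 0.88291835.

0.8829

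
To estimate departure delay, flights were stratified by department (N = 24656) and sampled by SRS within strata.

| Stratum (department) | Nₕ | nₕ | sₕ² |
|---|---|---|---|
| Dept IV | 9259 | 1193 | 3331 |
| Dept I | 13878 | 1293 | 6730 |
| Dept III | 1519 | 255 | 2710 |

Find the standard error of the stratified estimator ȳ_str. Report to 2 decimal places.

Var(ȳ_str) = Σₕ Wₕ²(1 − fₕ)sₕ²/nₕ with Wₕ = Nₕ/N, N = 24656.
Dept IV: Wₕ = 0.37552726; term = 0.37552726²·(1 − 0.12884761)·3331/1193 = 0.34301353.
Dept I: Wₕ = 0.56286502; term = 0.56286502²·(1 − 0.09316904)·6730/1293 = 1.4953794.
Dept III: Wₕ = 0.06160772; term = 0.06160772²·(1 − 0.16787360)·2710/255 = 0.03356516.
Sum = 1.8719581.
SE = √(1.8719581) = 1.37.

1.37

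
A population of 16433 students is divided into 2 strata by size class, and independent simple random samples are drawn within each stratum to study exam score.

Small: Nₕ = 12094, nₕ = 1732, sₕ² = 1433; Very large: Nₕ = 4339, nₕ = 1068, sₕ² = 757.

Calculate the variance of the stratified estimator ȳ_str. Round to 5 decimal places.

Var(ȳ_str) = Σₕ Wₕ²(1 − fₕ)sₕ²/nₕ with Wₕ = Nₕ/N, N = 16433.
Small: Wₕ = 0.73595813; term = 0.73595813²·(1 − 0.14321151)·1433/1732 = 0.38395307.
Very large: Wₕ = 0.26404187; term = 0.26404187²·(1 − 0.24613966)·757/1068 = 0.037252988.
Sum = 0.42120606.

0.42121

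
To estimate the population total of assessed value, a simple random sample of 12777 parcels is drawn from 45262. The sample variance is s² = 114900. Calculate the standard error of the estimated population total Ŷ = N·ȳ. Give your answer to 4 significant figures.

Var(Ŷ) = N²·Var(ȳ) = N²·(1 − n/N)·s²/n.
f = 12777/45262 = 0.28228978; Var(ȳ) = 0.71771022·114900/12777 = 6.454168.
Var(Ŷ) = 45262² · 6.454168 = 1.3222323 × 10^10.
SE(Ŷ) = √(1.3222323 × 10^10) = 115000.

115000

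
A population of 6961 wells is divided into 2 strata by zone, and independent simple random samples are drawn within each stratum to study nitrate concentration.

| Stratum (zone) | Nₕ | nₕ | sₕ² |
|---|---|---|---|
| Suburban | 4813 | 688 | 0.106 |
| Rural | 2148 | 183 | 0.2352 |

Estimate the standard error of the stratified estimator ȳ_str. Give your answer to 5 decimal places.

0.01323

Var(ȳ_str) = Σₕ Wₕ²(1 − fₕ)sₕ²/nₕ with Wₕ = Nₕ/N, N = 6961.
Suburban: Wₕ = 0.69142365; term = 0.69142365²·(1 − 0.14294619)·0.106/688 = 6.3126829 × 10^-5.
Rural: Wₕ = 0.30857635; term = 0.30857635²·(1 − 0.08519553)·0.2352/183 = 1.1195405 × 10^-4.
Sum = 1.7508088 × 10^-4.
SE = √(1.7508088 × 10^-4) = 0.01323.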